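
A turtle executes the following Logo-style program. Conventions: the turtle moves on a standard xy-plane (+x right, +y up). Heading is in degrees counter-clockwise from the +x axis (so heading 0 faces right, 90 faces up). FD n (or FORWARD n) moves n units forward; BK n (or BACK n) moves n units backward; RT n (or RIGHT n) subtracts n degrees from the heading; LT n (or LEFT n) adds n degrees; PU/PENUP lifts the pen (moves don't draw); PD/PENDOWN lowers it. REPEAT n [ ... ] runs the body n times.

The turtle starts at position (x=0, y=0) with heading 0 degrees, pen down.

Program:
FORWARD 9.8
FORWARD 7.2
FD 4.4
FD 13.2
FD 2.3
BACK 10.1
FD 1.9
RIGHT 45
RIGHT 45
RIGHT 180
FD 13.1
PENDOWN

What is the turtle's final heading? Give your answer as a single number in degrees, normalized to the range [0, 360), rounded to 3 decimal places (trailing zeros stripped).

Answer: 90

Derivation:
Executing turtle program step by step:
Start: pos=(0,0), heading=0, pen down
FD 9.8: (0,0) -> (9.8,0) [heading=0, draw]
FD 7.2: (9.8,0) -> (17,0) [heading=0, draw]
FD 4.4: (17,0) -> (21.4,0) [heading=0, draw]
FD 13.2: (21.4,0) -> (34.6,0) [heading=0, draw]
FD 2.3: (34.6,0) -> (36.9,0) [heading=0, draw]
BK 10.1: (36.9,0) -> (26.8,0) [heading=0, draw]
FD 1.9: (26.8,0) -> (28.7,0) [heading=0, draw]
RT 45: heading 0 -> 315
RT 45: heading 315 -> 270
RT 180: heading 270 -> 90
FD 13.1: (28.7,0) -> (28.7,13.1) [heading=90, draw]
PD: pen down
Final: pos=(28.7,13.1), heading=90, 8 segment(s) drawn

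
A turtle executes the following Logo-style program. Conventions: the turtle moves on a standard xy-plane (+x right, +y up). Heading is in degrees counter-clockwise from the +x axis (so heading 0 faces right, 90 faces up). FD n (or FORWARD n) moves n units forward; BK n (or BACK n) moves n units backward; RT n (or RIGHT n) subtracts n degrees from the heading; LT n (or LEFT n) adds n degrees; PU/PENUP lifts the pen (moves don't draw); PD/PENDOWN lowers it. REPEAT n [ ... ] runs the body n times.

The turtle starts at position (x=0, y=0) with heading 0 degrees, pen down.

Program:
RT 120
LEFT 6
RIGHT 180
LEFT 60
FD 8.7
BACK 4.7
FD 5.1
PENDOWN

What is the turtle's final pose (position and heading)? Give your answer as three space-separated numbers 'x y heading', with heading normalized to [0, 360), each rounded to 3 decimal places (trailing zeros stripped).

Answer: -5.349 7.362 126

Derivation:
Executing turtle program step by step:
Start: pos=(0,0), heading=0, pen down
RT 120: heading 0 -> 240
LT 6: heading 240 -> 246
RT 180: heading 246 -> 66
LT 60: heading 66 -> 126
FD 8.7: (0,0) -> (-5.114,7.038) [heading=126, draw]
BK 4.7: (-5.114,7.038) -> (-2.351,3.236) [heading=126, draw]
FD 5.1: (-2.351,3.236) -> (-5.349,7.362) [heading=126, draw]
PD: pen down
Final: pos=(-5.349,7.362), heading=126, 3 segment(s) drawn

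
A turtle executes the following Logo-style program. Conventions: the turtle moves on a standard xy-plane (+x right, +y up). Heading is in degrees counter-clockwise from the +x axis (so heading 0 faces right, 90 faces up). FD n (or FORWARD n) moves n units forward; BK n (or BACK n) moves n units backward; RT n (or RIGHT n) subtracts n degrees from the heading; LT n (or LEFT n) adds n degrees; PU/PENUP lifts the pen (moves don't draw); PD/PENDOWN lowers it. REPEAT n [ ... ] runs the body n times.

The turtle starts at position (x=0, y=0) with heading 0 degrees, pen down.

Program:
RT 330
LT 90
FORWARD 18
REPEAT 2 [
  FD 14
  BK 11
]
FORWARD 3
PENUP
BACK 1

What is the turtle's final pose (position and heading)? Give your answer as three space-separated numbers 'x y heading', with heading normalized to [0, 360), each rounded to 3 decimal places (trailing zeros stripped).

Answer: -13 22.517 120

Derivation:
Executing turtle program step by step:
Start: pos=(0,0), heading=0, pen down
RT 330: heading 0 -> 30
LT 90: heading 30 -> 120
FD 18: (0,0) -> (-9,15.588) [heading=120, draw]
REPEAT 2 [
  -- iteration 1/2 --
  FD 14: (-9,15.588) -> (-16,27.713) [heading=120, draw]
  BK 11: (-16,27.713) -> (-10.5,18.187) [heading=120, draw]
  -- iteration 2/2 --
  FD 14: (-10.5,18.187) -> (-17.5,30.311) [heading=120, draw]
  BK 11: (-17.5,30.311) -> (-12,20.785) [heading=120, draw]
]
FD 3: (-12,20.785) -> (-13.5,23.383) [heading=120, draw]
PU: pen up
BK 1: (-13.5,23.383) -> (-13,22.517) [heading=120, move]
Final: pos=(-13,22.517), heading=120, 6 segment(s) drawn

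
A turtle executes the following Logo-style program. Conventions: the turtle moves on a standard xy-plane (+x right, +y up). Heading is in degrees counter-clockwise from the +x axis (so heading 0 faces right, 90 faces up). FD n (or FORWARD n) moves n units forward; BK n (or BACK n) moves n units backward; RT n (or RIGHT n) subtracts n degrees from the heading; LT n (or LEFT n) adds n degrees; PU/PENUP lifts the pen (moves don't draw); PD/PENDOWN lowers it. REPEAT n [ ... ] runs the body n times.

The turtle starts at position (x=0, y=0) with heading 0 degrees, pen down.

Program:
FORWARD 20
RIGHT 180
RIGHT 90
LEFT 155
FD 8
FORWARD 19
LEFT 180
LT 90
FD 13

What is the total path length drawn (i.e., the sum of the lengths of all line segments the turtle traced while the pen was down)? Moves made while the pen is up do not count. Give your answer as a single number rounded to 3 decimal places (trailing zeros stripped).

Answer: 60

Derivation:
Executing turtle program step by step:
Start: pos=(0,0), heading=0, pen down
FD 20: (0,0) -> (20,0) [heading=0, draw]
RT 180: heading 0 -> 180
RT 90: heading 180 -> 90
LT 155: heading 90 -> 245
FD 8: (20,0) -> (16.619,-7.25) [heading=245, draw]
FD 19: (16.619,-7.25) -> (8.589,-24.47) [heading=245, draw]
LT 180: heading 245 -> 65
LT 90: heading 65 -> 155
FD 13: (8.589,-24.47) -> (-3.193,-18.976) [heading=155, draw]
Final: pos=(-3.193,-18.976), heading=155, 4 segment(s) drawn

Segment lengths:
  seg 1: (0,0) -> (20,0), length = 20
  seg 2: (20,0) -> (16.619,-7.25), length = 8
  seg 3: (16.619,-7.25) -> (8.589,-24.47), length = 19
  seg 4: (8.589,-24.47) -> (-3.193,-18.976), length = 13
Total = 60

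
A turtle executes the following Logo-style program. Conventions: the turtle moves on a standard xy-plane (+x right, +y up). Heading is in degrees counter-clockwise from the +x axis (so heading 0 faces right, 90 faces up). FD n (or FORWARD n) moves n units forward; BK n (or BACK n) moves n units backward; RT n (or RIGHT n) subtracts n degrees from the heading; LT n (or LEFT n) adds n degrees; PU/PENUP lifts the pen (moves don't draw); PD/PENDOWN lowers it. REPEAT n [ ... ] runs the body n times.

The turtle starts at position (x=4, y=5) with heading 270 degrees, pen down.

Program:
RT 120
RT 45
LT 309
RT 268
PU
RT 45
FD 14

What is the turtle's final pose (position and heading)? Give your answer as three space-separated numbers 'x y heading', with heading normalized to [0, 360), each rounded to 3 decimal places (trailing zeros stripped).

Executing turtle program step by step:
Start: pos=(4,5), heading=270, pen down
RT 120: heading 270 -> 150
RT 45: heading 150 -> 105
LT 309: heading 105 -> 54
RT 268: heading 54 -> 146
PU: pen up
RT 45: heading 146 -> 101
FD 14: (4,5) -> (1.329,18.743) [heading=101, move]
Final: pos=(1.329,18.743), heading=101, 0 segment(s) drawn

Answer: 1.329 18.743 101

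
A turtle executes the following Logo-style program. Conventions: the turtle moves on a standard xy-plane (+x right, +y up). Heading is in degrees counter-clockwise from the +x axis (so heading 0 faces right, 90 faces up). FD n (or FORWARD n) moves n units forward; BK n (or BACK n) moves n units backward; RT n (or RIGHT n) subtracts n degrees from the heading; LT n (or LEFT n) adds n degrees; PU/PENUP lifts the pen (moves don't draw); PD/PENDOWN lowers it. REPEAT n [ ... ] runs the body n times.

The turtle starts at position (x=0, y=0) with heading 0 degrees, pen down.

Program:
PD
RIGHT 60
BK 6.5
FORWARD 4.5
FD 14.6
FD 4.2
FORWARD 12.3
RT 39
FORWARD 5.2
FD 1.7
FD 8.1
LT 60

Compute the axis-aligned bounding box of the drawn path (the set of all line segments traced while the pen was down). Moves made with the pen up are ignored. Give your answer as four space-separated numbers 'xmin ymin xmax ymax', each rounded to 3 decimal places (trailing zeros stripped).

Answer: -3.25 -40.017 14.55 5.629

Derivation:
Executing turtle program step by step:
Start: pos=(0,0), heading=0, pen down
PD: pen down
RT 60: heading 0 -> 300
BK 6.5: (0,0) -> (-3.25,5.629) [heading=300, draw]
FD 4.5: (-3.25,5.629) -> (-1,1.732) [heading=300, draw]
FD 14.6: (-1,1.732) -> (6.3,-10.912) [heading=300, draw]
FD 4.2: (6.3,-10.912) -> (8.4,-14.549) [heading=300, draw]
FD 12.3: (8.4,-14.549) -> (14.55,-25.201) [heading=300, draw]
RT 39: heading 300 -> 261
FD 5.2: (14.55,-25.201) -> (13.737,-30.337) [heading=261, draw]
FD 1.7: (13.737,-30.337) -> (13.471,-32.016) [heading=261, draw]
FD 8.1: (13.471,-32.016) -> (12.203,-40.017) [heading=261, draw]
LT 60: heading 261 -> 321
Final: pos=(12.203,-40.017), heading=321, 8 segment(s) drawn

Segment endpoints: x in {-3.25, -1, 0, 6.3, 8.4, 12.203, 13.471, 13.737, 14.55}, y in {-40.017, -32.016, -30.337, -25.201, -14.549, -10.912, 0, 1.732, 5.629}
xmin=-3.25, ymin=-40.017, xmax=14.55, ymax=5.629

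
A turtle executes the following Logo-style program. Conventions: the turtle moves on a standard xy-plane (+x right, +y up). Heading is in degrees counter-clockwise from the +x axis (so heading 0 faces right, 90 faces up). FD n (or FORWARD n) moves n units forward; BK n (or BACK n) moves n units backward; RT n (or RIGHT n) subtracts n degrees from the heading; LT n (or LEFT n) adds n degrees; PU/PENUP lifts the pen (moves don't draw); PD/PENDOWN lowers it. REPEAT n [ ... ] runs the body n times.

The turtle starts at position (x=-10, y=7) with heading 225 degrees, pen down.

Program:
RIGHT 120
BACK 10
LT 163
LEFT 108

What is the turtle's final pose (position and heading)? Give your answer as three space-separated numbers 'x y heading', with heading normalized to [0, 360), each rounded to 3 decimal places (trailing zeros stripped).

Executing turtle program step by step:
Start: pos=(-10,7), heading=225, pen down
RT 120: heading 225 -> 105
BK 10: (-10,7) -> (-7.412,-2.659) [heading=105, draw]
LT 163: heading 105 -> 268
LT 108: heading 268 -> 16
Final: pos=(-7.412,-2.659), heading=16, 1 segment(s) drawn

Answer: -7.412 -2.659 16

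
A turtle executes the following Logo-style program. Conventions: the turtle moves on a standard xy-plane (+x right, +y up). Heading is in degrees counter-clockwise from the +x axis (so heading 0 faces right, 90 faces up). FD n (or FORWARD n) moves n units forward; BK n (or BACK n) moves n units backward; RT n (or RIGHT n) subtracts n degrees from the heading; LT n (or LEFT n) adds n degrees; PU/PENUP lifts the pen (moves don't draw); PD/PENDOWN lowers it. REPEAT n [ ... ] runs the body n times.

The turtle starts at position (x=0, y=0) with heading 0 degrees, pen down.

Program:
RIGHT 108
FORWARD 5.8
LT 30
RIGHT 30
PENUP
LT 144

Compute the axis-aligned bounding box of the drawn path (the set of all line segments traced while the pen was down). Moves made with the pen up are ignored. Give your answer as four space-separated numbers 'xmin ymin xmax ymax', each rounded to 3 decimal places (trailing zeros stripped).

Answer: -1.792 -5.516 0 0

Derivation:
Executing turtle program step by step:
Start: pos=(0,0), heading=0, pen down
RT 108: heading 0 -> 252
FD 5.8: (0,0) -> (-1.792,-5.516) [heading=252, draw]
LT 30: heading 252 -> 282
RT 30: heading 282 -> 252
PU: pen up
LT 144: heading 252 -> 36
Final: pos=(-1.792,-5.516), heading=36, 1 segment(s) drawn

Segment endpoints: x in {-1.792, 0}, y in {-5.516, 0}
xmin=-1.792, ymin=-5.516, xmax=0, ymax=0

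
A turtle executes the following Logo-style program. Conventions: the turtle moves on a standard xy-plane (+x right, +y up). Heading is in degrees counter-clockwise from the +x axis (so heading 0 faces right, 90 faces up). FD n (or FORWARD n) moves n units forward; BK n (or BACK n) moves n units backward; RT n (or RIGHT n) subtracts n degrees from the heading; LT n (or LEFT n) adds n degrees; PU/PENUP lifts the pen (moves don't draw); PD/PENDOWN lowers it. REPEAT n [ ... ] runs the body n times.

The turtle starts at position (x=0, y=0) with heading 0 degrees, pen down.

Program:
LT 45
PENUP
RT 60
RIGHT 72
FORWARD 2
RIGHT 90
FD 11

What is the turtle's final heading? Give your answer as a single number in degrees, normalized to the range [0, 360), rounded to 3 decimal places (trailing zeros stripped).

Answer: 183

Derivation:
Executing turtle program step by step:
Start: pos=(0,0), heading=0, pen down
LT 45: heading 0 -> 45
PU: pen up
RT 60: heading 45 -> 345
RT 72: heading 345 -> 273
FD 2: (0,0) -> (0.105,-1.997) [heading=273, move]
RT 90: heading 273 -> 183
FD 11: (0.105,-1.997) -> (-10.88,-2.573) [heading=183, move]
Final: pos=(-10.88,-2.573), heading=183, 0 segment(s) drawn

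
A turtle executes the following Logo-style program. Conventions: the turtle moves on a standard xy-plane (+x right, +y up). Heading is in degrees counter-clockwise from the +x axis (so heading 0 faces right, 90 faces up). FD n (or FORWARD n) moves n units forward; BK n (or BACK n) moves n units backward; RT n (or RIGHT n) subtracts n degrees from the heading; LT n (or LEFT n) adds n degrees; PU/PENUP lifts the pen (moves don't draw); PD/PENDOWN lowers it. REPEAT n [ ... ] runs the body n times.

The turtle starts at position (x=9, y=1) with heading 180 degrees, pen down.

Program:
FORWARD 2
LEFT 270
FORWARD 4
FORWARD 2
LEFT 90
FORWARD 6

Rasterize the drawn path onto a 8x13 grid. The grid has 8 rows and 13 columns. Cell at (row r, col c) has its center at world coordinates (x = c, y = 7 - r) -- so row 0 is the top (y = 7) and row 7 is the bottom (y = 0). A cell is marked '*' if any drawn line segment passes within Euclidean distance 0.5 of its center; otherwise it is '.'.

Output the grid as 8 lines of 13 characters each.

Answer: .*******.....
.......*.....
.......*.....
.......*.....
.......*.....
.......*.....
.......***...
.............

Derivation:
Segment 0: (9,1) -> (7,1)
Segment 1: (7,1) -> (7,5)
Segment 2: (7,5) -> (7,7)
Segment 3: (7,7) -> (1,7)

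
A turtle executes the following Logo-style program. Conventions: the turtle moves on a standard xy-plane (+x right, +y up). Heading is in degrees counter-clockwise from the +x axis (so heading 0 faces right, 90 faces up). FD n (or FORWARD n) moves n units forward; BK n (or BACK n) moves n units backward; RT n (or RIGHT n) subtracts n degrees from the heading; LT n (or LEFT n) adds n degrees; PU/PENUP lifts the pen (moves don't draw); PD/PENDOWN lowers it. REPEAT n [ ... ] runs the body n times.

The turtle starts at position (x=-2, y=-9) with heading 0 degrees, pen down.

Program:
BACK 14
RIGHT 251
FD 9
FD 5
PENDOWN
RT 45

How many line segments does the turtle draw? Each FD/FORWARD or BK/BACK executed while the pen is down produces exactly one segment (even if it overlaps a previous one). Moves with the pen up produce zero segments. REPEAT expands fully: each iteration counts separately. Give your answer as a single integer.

Answer: 3

Derivation:
Executing turtle program step by step:
Start: pos=(-2,-9), heading=0, pen down
BK 14: (-2,-9) -> (-16,-9) [heading=0, draw]
RT 251: heading 0 -> 109
FD 9: (-16,-9) -> (-18.93,-0.49) [heading=109, draw]
FD 5: (-18.93,-0.49) -> (-20.558,4.237) [heading=109, draw]
PD: pen down
RT 45: heading 109 -> 64
Final: pos=(-20.558,4.237), heading=64, 3 segment(s) drawn
Segments drawn: 3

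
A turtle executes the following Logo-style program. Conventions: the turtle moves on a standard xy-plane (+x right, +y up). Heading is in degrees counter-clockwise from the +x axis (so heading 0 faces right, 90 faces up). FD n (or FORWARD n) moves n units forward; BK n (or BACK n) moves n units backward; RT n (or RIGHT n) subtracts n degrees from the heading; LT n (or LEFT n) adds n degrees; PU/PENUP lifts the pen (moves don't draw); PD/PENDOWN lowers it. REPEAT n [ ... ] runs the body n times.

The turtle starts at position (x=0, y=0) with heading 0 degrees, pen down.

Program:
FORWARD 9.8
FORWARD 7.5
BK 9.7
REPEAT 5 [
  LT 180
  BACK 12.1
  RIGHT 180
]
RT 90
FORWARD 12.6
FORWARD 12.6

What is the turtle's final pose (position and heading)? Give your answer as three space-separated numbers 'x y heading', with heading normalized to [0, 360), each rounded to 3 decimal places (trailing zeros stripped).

Executing turtle program step by step:
Start: pos=(0,0), heading=0, pen down
FD 9.8: (0,0) -> (9.8,0) [heading=0, draw]
FD 7.5: (9.8,0) -> (17.3,0) [heading=0, draw]
BK 9.7: (17.3,0) -> (7.6,0) [heading=0, draw]
REPEAT 5 [
  -- iteration 1/5 --
  LT 180: heading 0 -> 180
  BK 12.1: (7.6,0) -> (19.7,0) [heading=180, draw]
  RT 180: heading 180 -> 0
  -- iteration 2/5 --
  LT 180: heading 0 -> 180
  BK 12.1: (19.7,0) -> (31.8,0) [heading=180, draw]
  RT 180: heading 180 -> 0
  -- iteration 3/5 --
  LT 180: heading 0 -> 180
  BK 12.1: (31.8,0) -> (43.9,0) [heading=180, draw]
  RT 180: heading 180 -> 0
  -- iteration 4/5 --
  LT 180: heading 0 -> 180
  BK 12.1: (43.9,0) -> (56,0) [heading=180, draw]
  RT 180: heading 180 -> 0
  -- iteration 5/5 --
  LT 180: heading 0 -> 180
  BK 12.1: (56,0) -> (68.1,0) [heading=180, draw]
  RT 180: heading 180 -> 0
]
RT 90: heading 0 -> 270
FD 12.6: (68.1,0) -> (68.1,-12.6) [heading=270, draw]
FD 12.6: (68.1,-12.6) -> (68.1,-25.2) [heading=270, draw]
Final: pos=(68.1,-25.2), heading=270, 10 segment(s) drawn

Answer: 68.1 -25.2 270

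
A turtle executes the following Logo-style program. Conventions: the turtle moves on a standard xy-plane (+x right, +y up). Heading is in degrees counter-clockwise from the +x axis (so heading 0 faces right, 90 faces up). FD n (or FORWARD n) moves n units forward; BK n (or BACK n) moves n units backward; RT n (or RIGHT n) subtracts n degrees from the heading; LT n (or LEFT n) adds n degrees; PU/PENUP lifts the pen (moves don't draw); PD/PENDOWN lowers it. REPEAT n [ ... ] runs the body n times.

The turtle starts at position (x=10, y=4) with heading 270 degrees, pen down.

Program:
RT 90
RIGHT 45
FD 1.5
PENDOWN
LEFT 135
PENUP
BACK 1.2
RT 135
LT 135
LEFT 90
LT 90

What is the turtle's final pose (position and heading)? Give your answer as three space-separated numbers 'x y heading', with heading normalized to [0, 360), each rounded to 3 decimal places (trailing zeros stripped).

Executing turtle program step by step:
Start: pos=(10,4), heading=270, pen down
RT 90: heading 270 -> 180
RT 45: heading 180 -> 135
FD 1.5: (10,4) -> (8.939,5.061) [heading=135, draw]
PD: pen down
LT 135: heading 135 -> 270
PU: pen up
BK 1.2: (8.939,5.061) -> (8.939,6.261) [heading=270, move]
RT 135: heading 270 -> 135
LT 135: heading 135 -> 270
LT 90: heading 270 -> 0
LT 90: heading 0 -> 90
Final: pos=(8.939,6.261), heading=90, 1 segment(s) drawn

Answer: 8.939 6.261 90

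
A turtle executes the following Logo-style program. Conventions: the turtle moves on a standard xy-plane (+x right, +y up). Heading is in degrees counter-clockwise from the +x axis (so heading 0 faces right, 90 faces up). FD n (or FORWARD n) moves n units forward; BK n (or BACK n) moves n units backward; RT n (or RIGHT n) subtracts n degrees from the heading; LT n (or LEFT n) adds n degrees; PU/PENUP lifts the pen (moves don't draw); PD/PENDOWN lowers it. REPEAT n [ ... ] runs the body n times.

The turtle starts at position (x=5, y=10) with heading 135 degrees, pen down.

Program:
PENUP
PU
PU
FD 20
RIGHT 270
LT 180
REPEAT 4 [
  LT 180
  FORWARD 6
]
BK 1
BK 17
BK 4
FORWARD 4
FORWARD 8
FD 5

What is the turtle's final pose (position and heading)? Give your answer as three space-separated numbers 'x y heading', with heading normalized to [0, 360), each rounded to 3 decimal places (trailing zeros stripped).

Executing turtle program step by step:
Start: pos=(5,10), heading=135, pen down
PU: pen up
PU: pen up
PU: pen up
FD 20: (5,10) -> (-9.142,24.142) [heading=135, move]
RT 270: heading 135 -> 225
LT 180: heading 225 -> 45
REPEAT 4 [
  -- iteration 1/4 --
  LT 180: heading 45 -> 225
  FD 6: (-9.142,24.142) -> (-13.385,19.899) [heading=225, move]
  -- iteration 2/4 --
  LT 180: heading 225 -> 45
  FD 6: (-13.385,19.899) -> (-9.142,24.142) [heading=45, move]
  -- iteration 3/4 --
  LT 180: heading 45 -> 225
  FD 6: (-9.142,24.142) -> (-13.385,19.899) [heading=225, move]
  -- iteration 4/4 --
  LT 180: heading 225 -> 45
  FD 6: (-13.385,19.899) -> (-9.142,24.142) [heading=45, move]
]
BK 1: (-9.142,24.142) -> (-9.849,23.435) [heading=45, move]
BK 17: (-9.849,23.435) -> (-21.87,11.414) [heading=45, move]
BK 4: (-21.87,11.414) -> (-24.698,8.586) [heading=45, move]
FD 4: (-24.698,8.586) -> (-21.87,11.414) [heading=45, move]
FD 8: (-21.87,11.414) -> (-16.213,17.071) [heading=45, move]
FD 5: (-16.213,17.071) -> (-12.678,20.607) [heading=45, move]
Final: pos=(-12.678,20.607), heading=45, 0 segment(s) drawn

Answer: -12.678 20.607 45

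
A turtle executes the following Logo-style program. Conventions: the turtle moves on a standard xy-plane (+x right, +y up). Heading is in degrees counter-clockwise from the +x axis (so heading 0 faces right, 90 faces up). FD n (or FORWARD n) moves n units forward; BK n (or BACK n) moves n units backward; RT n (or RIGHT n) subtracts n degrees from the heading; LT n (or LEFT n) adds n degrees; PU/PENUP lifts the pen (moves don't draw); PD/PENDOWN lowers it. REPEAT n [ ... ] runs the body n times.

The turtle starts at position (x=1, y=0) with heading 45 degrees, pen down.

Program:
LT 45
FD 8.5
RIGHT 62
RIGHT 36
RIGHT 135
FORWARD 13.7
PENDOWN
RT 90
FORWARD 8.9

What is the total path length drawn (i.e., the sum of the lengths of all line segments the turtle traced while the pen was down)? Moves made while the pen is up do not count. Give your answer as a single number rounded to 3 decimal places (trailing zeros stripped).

Executing turtle program step by step:
Start: pos=(1,0), heading=45, pen down
LT 45: heading 45 -> 90
FD 8.5: (1,0) -> (1,8.5) [heading=90, draw]
RT 62: heading 90 -> 28
RT 36: heading 28 -> 352
RT 135: heading 352 -> 217
FD 13.7: (1,8.5) -> (-9.941,0.255) [heading=217, draw]
PD: pen down
RT 90: heading 217 -> 127
FD 8.9: (-9.941,0.255) -> (-15.297,7.363) [heading=127, draw]
Final: pos=(-15.297,7.363), heading=127, 3 segment(s) drawn

Segment lengths:
  seg 1: (1,0) -> (1,8.5), length = 8.5
  seg 2: (1,8.5) -> (-9.941,0.255), length = 13.7
  seg 3: (-9.941,0.255) -> (-15.297,7.363), length = 8.9
Total = 31.1

Answer: 31.1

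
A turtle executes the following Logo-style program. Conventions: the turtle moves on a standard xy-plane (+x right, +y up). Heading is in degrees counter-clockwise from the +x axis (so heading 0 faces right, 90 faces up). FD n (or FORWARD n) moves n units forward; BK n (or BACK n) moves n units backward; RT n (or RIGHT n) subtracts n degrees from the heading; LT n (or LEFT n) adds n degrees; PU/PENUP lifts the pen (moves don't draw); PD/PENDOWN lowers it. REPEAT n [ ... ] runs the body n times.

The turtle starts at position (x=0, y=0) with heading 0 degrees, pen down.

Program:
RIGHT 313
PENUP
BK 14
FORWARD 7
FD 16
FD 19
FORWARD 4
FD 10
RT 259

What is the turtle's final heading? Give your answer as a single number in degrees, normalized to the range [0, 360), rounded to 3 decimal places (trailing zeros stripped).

Executing turtle program step by step:
Start: pos=(0,0), heading=0, pen down
RT 313: heading 0 -> 47
PU: pen up
BK 14: (0,0) -> (-9.548,-10.239) [heading=47, move]
FD 7: (-9.548,-10.239) -> (-4.774,-5.119) [heading=47, move]
FD 16: (-4.774,-5.119) -> (6.138,6.582) [heading=47, move]
FD 19: (6.138,6.582) -> (19.096,20.478) [heading=47, move]
FD 4: (19.096,20.478) -> (21.824,23.403) [heading=47, move]
FD 10: (21.824,23.403) -> (28.644,30.717) [heading=47, move]
RT 259: heading 47 -> 148
Final: pos=(28.644,30.717), heading=148, 0 segment(s) drawn

Answer: 148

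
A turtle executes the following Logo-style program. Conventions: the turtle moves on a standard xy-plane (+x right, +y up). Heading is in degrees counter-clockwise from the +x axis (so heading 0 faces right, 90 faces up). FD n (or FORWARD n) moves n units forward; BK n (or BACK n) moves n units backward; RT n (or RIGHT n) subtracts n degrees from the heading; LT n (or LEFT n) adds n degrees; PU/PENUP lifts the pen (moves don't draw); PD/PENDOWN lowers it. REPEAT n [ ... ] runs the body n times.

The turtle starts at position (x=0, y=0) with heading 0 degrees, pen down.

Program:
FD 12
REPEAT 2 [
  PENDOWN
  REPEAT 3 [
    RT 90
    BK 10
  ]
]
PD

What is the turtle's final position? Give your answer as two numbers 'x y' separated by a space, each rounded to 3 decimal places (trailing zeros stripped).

Executing turtle program step by step:
Start: pos=(0,0), heading=0, pen down
FD 12: (0,0) -> (12,0) [heading=0, draw]
REPEAT 2 [
  -- iteration 1/2 --
  PD: pen down
  REPEAT 3 [
    -- iteration 1/3 --
    RT 90: heading 0 -> 270
    BK 10: (12,0) -> (12,10) [heading=270, draw]
    -- iteration 2/3 --
    RT 90: heading 270 -> 180
    BK 10: (12,10) -> (22,10) [heading=180, draw]
    -- iteration 3/3 --
    RT 90: heading 180 -> 90
    BK 10: (22,10) -> (22,0) [heading=90, draw]
  ]
  -- iteration 2/2 --
  PD: pen down
  REPEAT 3 [
    -- iteration 1/3 --
    RT 90: heading 90 -> 0
    BK 10: (22,0) -> (12,0) [heading=0, draw]
    -- iteration 2/3 --
    RT 90: heading 0 -> 270
    BK 10: (12,0) -> (12,10) [heading=270, draw]
    -- iteration 3/3 --
    RT 90: heading 270 -> 180
    BK 10: (12,10) -> (22,10) [heading=180, draw]
  ]
]
PD: pen down
Final: pos=(22,10), heading=180, 7 segment(s) drawn

Answer: 22 10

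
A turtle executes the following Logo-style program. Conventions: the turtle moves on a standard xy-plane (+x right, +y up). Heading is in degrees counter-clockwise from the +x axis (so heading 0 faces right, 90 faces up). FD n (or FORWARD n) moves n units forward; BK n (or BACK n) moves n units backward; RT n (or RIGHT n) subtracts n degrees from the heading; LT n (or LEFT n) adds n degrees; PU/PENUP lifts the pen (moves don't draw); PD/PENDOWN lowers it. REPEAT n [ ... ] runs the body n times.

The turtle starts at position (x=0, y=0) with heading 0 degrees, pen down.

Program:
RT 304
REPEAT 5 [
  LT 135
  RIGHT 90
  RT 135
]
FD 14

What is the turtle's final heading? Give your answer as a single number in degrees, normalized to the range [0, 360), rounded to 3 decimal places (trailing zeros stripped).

Answer: 326

Derivation:
Executing turtle program step by step:
Start: pos=(0,0), heading=0, pen down
RT 304: heading 0 -> 56
REPEAT 5 [
  -- iteration 1/5 --
  LT 135: heading 56 -> 191
  RT 90: heading 191 -> 101
  RT 135: heading 101 -> 326
  -- iteration 2/5 --
  LT 135: heading 326 -> 101
  RT 90: heading 101 -> 11
  RT 135: heading 11 -> 236
  -- iteration 3/5 --
  LT 135: heading 236 -> 11
  RT 90: heading 11 -> 281
  RT 135: heading 281 -> 146
  -- iteration 4/5 --
  LT 135: heading 146 -> 281
  RT 90: heading 281 -> 191
  RT 135: heading 191 -> 56
  -- iteration 5/5 --
  LT 135: heading 56 -> 191
  RT 90: heading 191 -> 101
  RT 135: heading 101 -> 326
]
FD 14: (0,0) -> (11.607,-7.829) [heading=326, draw]
Final: pos=(11.607,-7.829), heading=326, 1 segment(s) drawn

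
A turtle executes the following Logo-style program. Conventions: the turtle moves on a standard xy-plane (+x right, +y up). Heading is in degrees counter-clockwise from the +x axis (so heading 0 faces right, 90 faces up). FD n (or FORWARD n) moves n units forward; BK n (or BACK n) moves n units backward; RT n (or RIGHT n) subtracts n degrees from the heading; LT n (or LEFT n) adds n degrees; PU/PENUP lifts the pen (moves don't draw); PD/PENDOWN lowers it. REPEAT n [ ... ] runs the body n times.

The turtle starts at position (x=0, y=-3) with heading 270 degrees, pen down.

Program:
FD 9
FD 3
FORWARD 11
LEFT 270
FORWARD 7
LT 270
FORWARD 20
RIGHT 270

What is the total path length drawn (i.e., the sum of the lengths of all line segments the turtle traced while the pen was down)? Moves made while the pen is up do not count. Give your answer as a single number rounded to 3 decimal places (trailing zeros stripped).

Answer: 50

Derivation:
Executing turtle program step by step:
Start: pos=(0,-3), heading=270, pen down
FD 9: (0,-3) -> (0,-12) [heading=270, draw]
FD 3: (0,-12) -> (0,-15) [heading=270, draw]
FD 11: (0,-15) -> (0,-26) [heading=270, draw]
LT 270: heading 270 -> 180
FD 7: (0,-26) -> (-7,-26) [heading=180, draw]
LT 270: heading 180 -> 90
FD 20: (-7,-26) -> (-7,-6) [heading=90, draw]
RT 270: heading 90 -> 180
Final: pos=(-7,-6), heading=180, 5 segment(s) drawn

Segment lengths:
  seg 1: (0,-3) -> (0,-12), length = 9
  seg 2: (0,-12) -> (0,-15), length = 3
  seg 3: (0,-15) -> (0,-26), length = 11
  seg 4: (0,-26) -> (-7,-26), length = 7
  seg 5: (-7,-26) -> (-7,-6), length = 20
Total = 50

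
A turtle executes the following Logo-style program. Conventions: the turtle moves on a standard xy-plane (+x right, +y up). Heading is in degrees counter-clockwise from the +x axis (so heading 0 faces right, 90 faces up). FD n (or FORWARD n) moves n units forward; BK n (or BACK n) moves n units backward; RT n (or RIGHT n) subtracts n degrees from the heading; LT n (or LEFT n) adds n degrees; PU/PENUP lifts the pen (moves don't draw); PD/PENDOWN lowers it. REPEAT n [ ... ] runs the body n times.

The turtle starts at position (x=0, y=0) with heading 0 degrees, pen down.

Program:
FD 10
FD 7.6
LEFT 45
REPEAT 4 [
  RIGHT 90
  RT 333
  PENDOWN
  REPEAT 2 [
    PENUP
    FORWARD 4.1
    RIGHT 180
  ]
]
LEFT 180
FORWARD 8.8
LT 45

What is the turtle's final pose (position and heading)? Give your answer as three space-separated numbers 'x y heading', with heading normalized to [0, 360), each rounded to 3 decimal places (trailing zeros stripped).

Answer: 25.441 -3.995 18

Derivation:
Executing turtle program step by step:
Start: pos=(0,0), heading=0, pen down
FD 10: (0,0) -> (10,0) [heading=0, draw]
FD 7.6: (10,0) -> (17.6,0) [heading=0, draw]
LT 45: heading 0 -> 45
REPEAT 4 [
  -- iteration 1/4 --
  RT 90: heading 45 -> 315
  RT 333: heading 315 -> 342
  PD: pen down
  REPEAT 2 [
    -- iteration 1/2 --
    PU: pen up
    FD 4.1: (17.6,0) -> (21.499,-1.267) [heading=342, move]
    RT 180: heading 342 -> 162
    -- iteration 2/2 --
    PU: pen up
    FD 4.1: (21.499,-1.267) -> (17.6,0) [heading=162, move]
    RT 180: heading 162 -> 342
  ]
  -- iteration 2/4 --
  RT 90: heading 342 -> 252
  RT 333: heading 252 -> 279
  PD: pen down
  REPEAT 2 [
    -- iteration 1/2 --
    PU: pen up
    FD 4.1: (17.6,0) -> (18.241,-4.05) [heading=279, move]
    RT 180: heading 279 -> 99
    -- iteration 2/2 --
    PU: pen up
    FD 4.1: (18.241,-4.05) -> (17.6,0) [heading=99, move]
    RT 180: heading 99 -> 279
  ]
  -- iteration 3/4 --
  RT 90: heading 279 -> 189
  RT 333: heading 189 -> 216
  PD: pen down
  REPEAT 2 [
    -- iteration 1/2 --
    PU: pen up
    FD 4.1: (17.6,0) -> (14.283,-2.41) [heading=216, move]
    RT 180: heading 216 -> 36
    -- iteration 2/2 --
    PU: pen up
    FD 4.1: (14.283,-2.41) -> (17.6,0) [heading=36, move]
    RT 180: heading 36 -> 216
  ]
  -- iteration 4/4 --
  RT 90: heading 216 -> 126
  RT 333: heading 126 -> 153
  PD: pen down
  REPEAT 2 [
    -- iteration 1/2 --
    PU: pen up
    FD 4.1: (17.6,0) -> (13.947,1.861) [heading=153, move]
    RT 180: heading 153 -> 333
    -- iteration 2/2 --
    PU: pen up
    FD 4.1: (13.947,1.861) -> (17.6,0) [heading=333, move]
    RT 180: heading 333 -> 153
  ]
]
LT 180: heading 153 -> 333
FD 8.8: (17.6,0) -> (25.441,-3.995) [heading=333, move]
LT 45: heading 333 -> 18
Final: pos=(25.441,-3.995), heading=18, 2 segment(s) drawn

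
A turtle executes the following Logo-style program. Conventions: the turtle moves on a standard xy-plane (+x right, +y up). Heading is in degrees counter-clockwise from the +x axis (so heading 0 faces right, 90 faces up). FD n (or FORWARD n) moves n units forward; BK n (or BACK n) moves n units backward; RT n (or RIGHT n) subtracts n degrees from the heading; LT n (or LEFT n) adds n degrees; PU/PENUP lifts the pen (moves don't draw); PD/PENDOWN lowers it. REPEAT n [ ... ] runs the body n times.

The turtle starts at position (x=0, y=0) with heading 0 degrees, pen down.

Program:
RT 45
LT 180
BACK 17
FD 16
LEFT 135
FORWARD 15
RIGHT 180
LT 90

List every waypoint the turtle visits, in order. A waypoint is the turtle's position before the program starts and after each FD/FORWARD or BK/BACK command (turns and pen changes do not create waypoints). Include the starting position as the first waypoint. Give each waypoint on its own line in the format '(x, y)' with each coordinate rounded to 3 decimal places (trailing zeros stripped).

Answer: (0, 0)
(12.021, -12.021)
(0.707, -0.707)
(0.707, -15.707)

Derivation:
Executing turtle program step by step:
Start: pos=(0,0), heading=0, pen down
RT 45: heading 0 -> 315
LT 180: heading 315 -> 135
BK 17: (0,0) -> (12.021,-12.021) [heading=135, draw]
FD 16: (12.021,-12.021) -> (0.707,-0.707) [heading=135, draw]
LT 135: heading 135 -> 270
FD 15: (0.707,-0.707) -> (0.707,-15.707) [heading=270, draw]
RT 180: heading 270 -> 90
LT 90: heading 90 -> 180
Final: pos=(0.707,-15.707), heading=180, 3 segment(s) drawn
Waypoints (4 total):
(0, 0)
(12.021, -12.021)
(0.707, -0.707)
(0.707, -15.707)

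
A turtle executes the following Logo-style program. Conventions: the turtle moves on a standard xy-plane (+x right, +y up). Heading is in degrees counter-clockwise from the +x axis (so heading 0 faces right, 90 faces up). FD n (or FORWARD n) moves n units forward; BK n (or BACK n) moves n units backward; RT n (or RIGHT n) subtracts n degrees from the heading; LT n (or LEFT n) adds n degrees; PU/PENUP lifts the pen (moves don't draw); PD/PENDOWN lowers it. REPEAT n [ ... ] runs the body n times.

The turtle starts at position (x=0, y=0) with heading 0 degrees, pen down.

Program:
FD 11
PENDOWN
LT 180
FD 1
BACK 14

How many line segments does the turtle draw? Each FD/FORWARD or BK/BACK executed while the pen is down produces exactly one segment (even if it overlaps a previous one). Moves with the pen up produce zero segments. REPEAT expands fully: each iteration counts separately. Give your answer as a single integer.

Answer: 3

Derivation:
Executing turtle program step by step:
Start: pos=(0,0), heading=0, pen down
FD 11: (0,0) -> (11,0) [heading=0, draw]
PD: pen down
LT 180: heading 0 -> 180
FD 1: (11,0) -> (10,0) [heading=180, draw]
BK 14: (10,0) -> (24,0) [heading=180, draw]
Final: pos=(24,0), heading=180, 3 segment(s) drawn
Segments drawn: 3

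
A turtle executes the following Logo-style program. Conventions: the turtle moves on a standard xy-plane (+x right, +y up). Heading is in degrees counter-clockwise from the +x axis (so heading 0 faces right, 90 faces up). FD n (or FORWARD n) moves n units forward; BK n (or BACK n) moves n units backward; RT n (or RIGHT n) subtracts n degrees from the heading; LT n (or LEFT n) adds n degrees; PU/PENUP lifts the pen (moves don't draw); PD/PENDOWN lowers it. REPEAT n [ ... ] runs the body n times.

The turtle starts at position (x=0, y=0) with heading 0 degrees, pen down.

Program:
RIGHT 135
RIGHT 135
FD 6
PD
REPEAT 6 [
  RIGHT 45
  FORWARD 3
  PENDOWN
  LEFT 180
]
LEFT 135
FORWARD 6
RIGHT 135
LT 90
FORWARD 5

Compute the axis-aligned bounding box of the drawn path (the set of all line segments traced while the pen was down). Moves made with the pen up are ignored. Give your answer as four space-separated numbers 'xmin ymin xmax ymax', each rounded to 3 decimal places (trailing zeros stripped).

Answer: -0.879 -2.364 6.364 9

Derivation:
Executing turtle program step by step:
Start: pos=(0,0), heading=0, pen down
RT 135: heading 0 -> 225
RT 135: heading 225 -> 90
FD 6: (0,0) -> (0,6) [heading=90, draw]
PD: pen down
REPEAT 6 [
  -- iteration 1/6 --
  RT 45: heading 90 -> 45
  FD 3: (0,6) -> (2.121,8.121) [heading=45, draw]
  PD: pen down
  LT 180: heading 45 -> 225
  -- iteration 2/6 --
  RT 45: heading 225 -> 180
  FD 3: (2.121,8.121) -> (-0.879,8.121) [heading=180, draw]
  PD: pen down
  LT 180: heading 180 -> 0
  -- iteration 3/6 --
  RT 45: heading 0 -> 315
  FD 3: (-0.879,8.121) -> (1.243,6) [heading=315, draw]
  PD: pen down
  LT 180: heading 315 -> 135
  -- iteration 4/6 --
  RT 45: heading 135 -> 90
  FD 3: (1.243,6) -> (1.243,9) [heading=90, draw]
  PD: pen down
  LT 180: heading 90 -> 270
  -- iteration 5/6 --
  RT 45: heading 270 -> 225
  FD 3: (1.243,9) -> (-0.879,6.879) [heading=225, draw]
  PD: pen down
  LT 180: heading 225 -> 45
  -- iteration 6/6 --
  RT 45: heading 45 -> 0
  FD 3: (-0.879,6.879) -> (2.121,6.879) [heading=0, draw]
  PD: pen down
  LT 180: heading 0 -> 180
]
LT 135: heading 180 -> 315
FD 6: (2.121,6.879) -> (6.364,2.636) [heading=315, draw]
RT 135: heading 315 -> 180
LT 90: heading 180 -> 270
FD 5: (6.364,2.636) -> (6.364,-2.364) [heading=270, draw]
Final: pos=(6.364,-2.364), heading=270, 9 segment(s) drawn

Segment endpoints: x in {-0.879, -0.879, 0, 0, 1.243, 1.243, 2.121, 6.364, 6.364}, y in {-2.364, 0, 2.636, 6, 6.879, 6.879, 8.121, 9}
xmin=-0.879, ymin=-2.364, xmax=6.364, ymax=9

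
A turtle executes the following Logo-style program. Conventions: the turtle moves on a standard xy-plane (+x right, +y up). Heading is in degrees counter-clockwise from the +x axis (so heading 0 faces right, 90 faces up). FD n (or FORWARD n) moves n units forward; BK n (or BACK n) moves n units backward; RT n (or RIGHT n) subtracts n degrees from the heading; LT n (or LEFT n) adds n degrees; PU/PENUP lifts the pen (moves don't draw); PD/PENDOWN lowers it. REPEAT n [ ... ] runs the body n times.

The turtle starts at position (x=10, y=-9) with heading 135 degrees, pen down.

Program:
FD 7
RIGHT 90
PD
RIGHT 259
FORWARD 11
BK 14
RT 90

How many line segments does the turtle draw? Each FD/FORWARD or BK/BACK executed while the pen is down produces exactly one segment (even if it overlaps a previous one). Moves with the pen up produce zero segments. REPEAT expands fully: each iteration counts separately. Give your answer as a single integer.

Answer: 3

Derivation:
Executing turtle program step by step:
Start: pos=(10,-9), heading=135, pen down
FD 7: (10,-9) -> (5.05,-4.05) [heading=135, draw]
RT 90: heading 135 -> 45
PD: pen down
RT 259: heading 45 -> 146
FD 11: (5.05,-4.05) -> (-4.069,2.101) [heading=146, draw]
BK 14: (-4.069,2.101) -> (7.537,-5.728) [heading=146, draw]
RT 90: heading 146 -> 56
Final: pos=(7.537,-5.728), heading=56, 3 segment(s) drawn
Segments drawn: 3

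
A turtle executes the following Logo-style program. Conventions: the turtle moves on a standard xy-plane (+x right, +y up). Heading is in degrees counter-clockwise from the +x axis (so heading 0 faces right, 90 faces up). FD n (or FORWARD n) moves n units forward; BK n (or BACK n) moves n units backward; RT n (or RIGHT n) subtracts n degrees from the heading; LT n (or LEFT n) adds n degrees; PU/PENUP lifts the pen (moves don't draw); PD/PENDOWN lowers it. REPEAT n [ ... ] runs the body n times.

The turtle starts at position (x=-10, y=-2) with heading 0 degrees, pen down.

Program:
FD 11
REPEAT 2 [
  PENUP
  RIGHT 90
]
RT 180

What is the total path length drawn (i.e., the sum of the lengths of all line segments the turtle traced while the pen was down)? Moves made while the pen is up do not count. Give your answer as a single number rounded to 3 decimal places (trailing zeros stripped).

Answer: 11

Derivation:
Executing turtle program step by step:
Start: pos=(-10,-2), heading=0, pen down
FD 11: (-10,-2) -> (1,-2) [heading=0, draw]
REPEAT 2 [
  -- iteration 1/2 --
  PU: pen up
  RT 90: heading 0 -> 270
  -- iteration 2/2 --
  PU: pen up
  RT 90: heading 270 -> 180
]
RT 180: heading 180 -> 0
Final: pos=(1,-2), heading=0, 1 segment(s) drawn

Segment lengths:
  seg 1: (-10,-2) -> (1,-2), length = 11
Total = 11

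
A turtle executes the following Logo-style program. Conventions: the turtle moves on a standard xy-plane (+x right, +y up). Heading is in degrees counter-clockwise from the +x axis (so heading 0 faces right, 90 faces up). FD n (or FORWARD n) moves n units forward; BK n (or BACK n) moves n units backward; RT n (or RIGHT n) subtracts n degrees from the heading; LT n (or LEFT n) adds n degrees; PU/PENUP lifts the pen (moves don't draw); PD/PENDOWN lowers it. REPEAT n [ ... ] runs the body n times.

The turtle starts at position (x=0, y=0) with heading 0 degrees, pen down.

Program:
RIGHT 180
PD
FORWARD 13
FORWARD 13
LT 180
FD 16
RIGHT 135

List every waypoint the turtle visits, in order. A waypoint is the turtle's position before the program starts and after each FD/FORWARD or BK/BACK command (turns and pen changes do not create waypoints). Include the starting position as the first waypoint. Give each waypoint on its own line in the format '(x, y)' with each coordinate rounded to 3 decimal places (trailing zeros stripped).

Executing turtle program step by step:
Start: pos=(0,0), heading=0, pen down
RT 180: heading 0 -> 180
PD: pen down
FD 13: (0,0) -> (-13,0) [heading=180, draw]
FD 13: (-13,0) -> (-26,0) [heading=180, draw]
LT 180: heading 180 -> 0
FD 16: (-26,0) -> (-10,0) [heading=0, draw]
RT 135: heading 0 -> 225
Final: pos=(-10,0), heading=225, 3 segment(s) drawn
Waypoints (4 total):
(0, 0)
(-13, 0)
(-26, 0)
(-10, 0)

Answer: (0, 0)
(-13, 0)
(-26, 0)
(-10, 0)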